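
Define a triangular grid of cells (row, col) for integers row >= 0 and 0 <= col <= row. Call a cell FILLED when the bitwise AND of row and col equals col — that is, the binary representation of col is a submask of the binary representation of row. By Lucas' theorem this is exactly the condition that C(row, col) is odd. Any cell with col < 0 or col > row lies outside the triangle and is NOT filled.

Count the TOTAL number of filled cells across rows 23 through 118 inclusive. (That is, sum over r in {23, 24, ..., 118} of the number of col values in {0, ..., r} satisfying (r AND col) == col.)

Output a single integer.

Answer: 1572

Derivation:
r23=10111 pc4: +16 =16
r24=11000 pc2: +4 =20
r25=11001 pc3: +8 =28
r26=11010 pc3: +8 =36
r27=11011 pc4: +16 =52
r28=11100 pc3: +8 =60
r29=11101 pc4: +16 =76
r30=11110 pc4: +16 =92
r31=11111 pc5: +32 =124
r32=100000 pc1: +2 =126
r33=100001 pc2: +4 =130
r34=100010 pc2: +4 =134
r35=100011 pc3: +8 =142
r36=100100 pc2: +4 =146
r37=100101 pc3: +8 =154
r38=100110 pc3: +8 =162
r39=100111 pc4: +16 =178
r40=101000 pc2: +4 =182
r41=101001 pc3: +8 =190
r42=101010 pc3: +8 =198
r43=101011 pc4: +16 =214
r44=101100 pc3: +8 =222
r45=101101 pc4: +16 =238
r46=101110 pc4: +16 =254
r47=101111 pc5: +32 =286
r48=110000 pc2: +4 =290
r49=110001 pc3: +8 =298
r50=110010 pc3: +8 =306
r51=110011 pc4: +16 =322
r52=110100 pc3: +8 =330
r53=110101 pc4: +16 =346
r54=110110 pc4: +16 =362
r55=110111 pc5: +32 =394
r56=111000 pc3: +8 =402
r57=111001 pc4: +16 =418
r58=111010 pc4: +16 =434
r59=111011 pc5: +32 =466
r60=111100 pc4: +16 =482
r61=111101 pc5: +32 =514
r62=111110 pc5: +32 =546
r63=111111 pc6: +64 =610
r64=1000000 pc1: +2 =612
r65=1000001 pc2: +4 =616
r66=1000010 pc2: +4 =620
r67=1000011 pc3: +8 =628
r68=1000100 pc2: +4 =632
r69=1000101 pc3: +8 =640
r70=1000110 pc3: +8 =648
r71=1000111 pc4: +16 =664
r72=1001000 pc2: +4 =668
r73=1001001 pc3: +8 =676
r74=1001010 pc3: +8 =684
r75=1001011 pc4: +16 =700
r76=1001100 pc3: +8 =708
r77=1001101 pc4: +16 =724
r78=1001110 pc4: +16 =740
r79=1001111 pc5: +32 =772
r80=1010000 pc2: +4 =776
r81=1010001 pc3: +8 =784
r82=1010010 pc3: +8 =792
r83=1010011 pc4: +16 =808
r84=1010100 pc3: +8 =816
r85=1010101 pc4: +16 =832
r86=1010110 pc4: +16 =848
r87=1010111 pc5: +32 =880
r88=1011000 pc3: +8 =888
r89=1011001 pc4: +16 =904
r90=1011010 pc4: +16 =920
r91=1011011 pc5: +32 =952
r92=1011100 pc4: +16 =968
r93=1011101 pc5: +32 =1000
r94=1011110 pc5: +32 =1032
r95=1011111 pc6: +64 =1096
r96=1100000 pc2: +4 =1100
r97=1100001 pc3: +8 =1108
r98=1100010 pc3: +8 =1116
r99=1100011 pc4: +16 =1132
r100=1100100 pc3: +8 =1140
r101=1100101 pc4: +16 =1156
r102=1100110 pc4: +16 =1172
r103=1100111 pc5: +32 =1204
r104=1101000 pc3: +8 =1212
r105=1101001 pc4: +16 =1228
r106=1101010 pc4: +16 =1244
r107=1101011 pc5: +32 =1276
r108=1101100 pc4: +16 =1292
r109=1101101 pc5: +32 =1324
r110=1101110 pc5: +32 =1356
r111=1101111 pc6: +64 =1420
r112=1110000 pc3: +8 =1428
r113=1110001 pc4: +16 =1444
r114=1110010 pc4: +16 =1460
r115=1110011 pc5: +32 =1492
r116=1110100 pc4: +16 =1508
r117=1110101 pc5: +32 =1540
r118=1110110 pc5: +32 =1572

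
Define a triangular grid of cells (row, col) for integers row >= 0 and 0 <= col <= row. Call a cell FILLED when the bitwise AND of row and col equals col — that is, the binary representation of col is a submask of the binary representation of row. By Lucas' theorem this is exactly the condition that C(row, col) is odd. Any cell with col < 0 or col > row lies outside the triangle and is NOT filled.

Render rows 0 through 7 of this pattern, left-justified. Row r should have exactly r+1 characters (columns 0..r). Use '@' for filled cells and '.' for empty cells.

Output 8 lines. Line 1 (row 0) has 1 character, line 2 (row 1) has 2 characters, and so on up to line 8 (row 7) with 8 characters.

r0=0: @
r1=1: @@
r2=10: @.@
r3=11: @@@@
r4=100: @...@
r5=101: @@..@@
r6=110: @.@.@.@
r7=111: @@@@@@@@

Answer: @
@@
@.@
@@@@
@...@
@@..@@
@.@.@.@
@@@@@@@@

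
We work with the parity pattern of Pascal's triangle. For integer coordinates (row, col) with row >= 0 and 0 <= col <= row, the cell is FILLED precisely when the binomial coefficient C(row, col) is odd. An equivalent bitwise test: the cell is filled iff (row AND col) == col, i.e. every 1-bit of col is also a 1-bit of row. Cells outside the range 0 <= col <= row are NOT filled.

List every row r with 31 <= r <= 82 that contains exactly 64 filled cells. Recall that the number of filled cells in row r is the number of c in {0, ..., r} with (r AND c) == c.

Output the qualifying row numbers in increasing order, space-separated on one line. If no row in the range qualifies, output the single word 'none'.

Row r has 2^popcount(r) filled cells, so we need popcount(r) = log2(64) = 6.
Scan r = 31..82 and keep those with exactly 6 one-bits:
r=31=11111 popcount=5 -> skip
r=32=100000 popcount=1 -> skip
r=33=100001 popcount=2 -> skip
r=34=100010 popcount=2 -> skip
r=35=100011 popcount=3 -> skip
r=36=100100 popcount=2 -> skip
r=37=100101 popcount=3 -> skip
r=38=100110 popcount=3 -> skip
r=39=100111 popcount=4 -> skip
r=40=101000 popcount=2 -> skip
r=41=101001 popcount=3 -> skip
r=42=101010 popcount=3 -> skip
r=43=101011 popcount=4 -> skip
r=44=101100 popcount=3 -> skip
r=45=101101 popcount=4 -> skip
r=46=101110 popcount=4 -> skip
r=47=101111 popcount=5 -> skip
r=48=110000 popcount=2 -> skip
r=49=110001 popcount=3 -> skip
r=50=110010 popcount=3 -> skip
r=51=110011 popcount=4 -> skip
r=52=110100 popcount=3 -> skip
r=53=110101 popcount=4 -> skip
r=54=110110 popcount=4 -> skip
r=55=110111 popcount=5 -> skip
r=56=111000 popcount=3 -> skip
r=57=111001 popcount=4 -> skip
r=58=111010 popcount=4 -> skip
r=59=111011 popcount=5 -> skip
r=60=111100 popcount=4 -> skip
r=61=111101 popcount=5 -> skip
r=62=111110 popcount=5 -> skip
r=63=111111 popcount=6 -> KEEP
r=64=1000000 popcount=1 -> skip
r=65=1000001 popcount=2 -> skip
r=66=1000010 popcount=2 -> skip
r=67=1000011 popcount=3 -> skip
r=68=1000100 popcount=2 -> skip
r=69=1000101 popcount=3 -> skip
r=70=1000110 popcount=3 -> skip
r=71=1000111 popcount=4 -> skip
r=72=1001000 popcount=2 -> skip
r=73=1001001 popcount=3 -> skip
r=74=1001010 popcount=3 -> skip
r=75=1001011 popcount=4 -> skip
r=76=1001100 popcount=3 -> skip
r=77=1001101 popcount=4 -> skip
r=78=1001110 popcount=4 -> skip
r=79=1001111 popcount=5 -> skip
r=80=1010000 popcount=2 -> skip
r=81=1010001 popcount=3 -> skip
r=82=1010010 popcount=3 -> skip
Kept rows: 63

Answer: 63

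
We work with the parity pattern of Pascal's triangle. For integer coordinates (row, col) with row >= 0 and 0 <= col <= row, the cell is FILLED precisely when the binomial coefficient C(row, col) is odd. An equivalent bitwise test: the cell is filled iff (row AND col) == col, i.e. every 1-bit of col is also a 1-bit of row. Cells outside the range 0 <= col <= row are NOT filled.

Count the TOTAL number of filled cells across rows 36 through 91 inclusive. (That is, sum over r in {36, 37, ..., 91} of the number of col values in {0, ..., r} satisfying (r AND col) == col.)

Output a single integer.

r36=100100 pc2: +4 =4
r37=100101 pc3: +8 =12
r38=100110 pc3: +8 =20
r39=100111 pc4: +16 =36
r40=101000 pc2: +4 =40
r41=101001 pc3: +8 =48
r42=101010 pc3: +8 =56
r43=101011 pc4: +16 =72
r44=101100 pc3: +8 =80
r45=101101 pc4: +16 =96
r46=101110 pc4: +16 =112
r47=101111 pc5: +32 =144
r48=110000 pc2: +4 =148
r49=110001 pc3: +8 =156
r50=110010 pc3: +8 =164
r51=110011 pc4: +16 =180
r52=110100 pc3: +8 =188
r53=110101 pc4: +16 =204
r54=110110 pc4: +16 =220
r55=110111 pc5: +32 =252
r56=111000 pc3: +8 =260
r57=111001 pc4: +16 =276
r58=111010 pc4: +16 =292
r59=111011 pc5: +32 =324
r60=111100 pc4: +16 =340
r61=111101 pc5: +32 =372
r62=111110 pc5: +32 =404
r63=111111 pc6: +64 =468
r64=1000000 pc1: +2 =470
r65=1000001 pc2: +4 =474
r66=1000010 pc2: +4 =478
r67=1000011 pc3: +8 =486
r68=1000100 pc2: +4 =490
r69=1000101 pc3: +8 =498
r70=1000110 pc3: +8 =506
r71=1000111 pc4: +16 =522
r72=1001000 pc2: +4 =526
r73=1001001 pc3: +8 =534
r74=1001010 pc3: +8 =542
r75=1001011 pc4: +16 =558
r76=1001100 pc3: +8 =566
r77=1001101 pc4: +16 =582
r78=1001110 pc4: +16 =598
r79=1001111 pc5: +32 =630
r80=1010000 pc2: +4 =634
r81=1010001 pc3: +8 =642
r82=1010010 pc3: +8 =650
r83=1010011 pc4: +16 =666
r84=1010100 pc3: +8 =674
r85=1010101 pc4: +16 =690
r86=1010110 pc4: +16 =706
r87=1010111 pc5: +32 =738
r88=1011000 pc3: +8 =746
r89=1011001 pc4: +16 =762
r90=1011010 pc4: +16 =778
r91=1011011 pc5: +32 =810

Answer: 810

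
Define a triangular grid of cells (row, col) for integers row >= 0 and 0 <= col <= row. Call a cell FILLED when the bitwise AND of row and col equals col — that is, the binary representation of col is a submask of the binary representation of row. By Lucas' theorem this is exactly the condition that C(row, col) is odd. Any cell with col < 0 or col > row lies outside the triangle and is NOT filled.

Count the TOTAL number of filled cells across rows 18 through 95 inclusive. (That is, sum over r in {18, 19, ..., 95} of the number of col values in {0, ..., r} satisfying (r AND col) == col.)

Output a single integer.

r18=10010 pc2: +4 =4
r19=10011 pc3: +8 =12
r20=10100 pc2: +4 =16
r21=10101 pc3: +8 =24
r22=10110 pc3: +8 =32
r23=10111 pc4: +16 =48
r24=11000 pc2: +4 =52
r25=11001 pc3: +8 =60
r26=11010 pc3: +8 =68
r27=11011 pc4: +16 =84
r28=11100 pc3: +8 =92
r29=11101 pc4: +16 =108
r30=11110 pc4: +16 =124
r31=11111 pc5: +32 =156
r32=100000 pc1: +2 =158
r33=100001 pc2: +4 =162
r34=100010 pc2: +4 =166
r35=100011 pc3: +8 =174
r36=100100 pc2: +4 =178
r37=100101 pc3: +8 =186
r38=100110 pc3: +8 =194
r39=100111 pc4: +16 =210
r40=101000 pc2: +4 =214
r41=101001 pc3: +8 =222
r42=101010 pc3: +8 =230
r43=101011 pc4: +16 =246
r44=101100 pc3: +8 =254
r45=101101 pc4: +16 =270
r46=101110 pc4: +16 =286
r47=101111 pc5: +32 =318
r48=110000 pc2: +4 =322
r49=110001 pc3: +8 =330
r50=110010 pc3: +8 =338
r51=110011 pc4: +16 =354
r52=110100 pc3: +8 =362
r53=110101 pc4: +16 =378
r54=110110 pc4: +16 =394
r55=110111 pc5: +32 =426
r56=111000 pc3: +8 =434
r57=111001 pc4: +16 =450
r58=111010 pc4: +16 =466
r59=111011 pc5: +32 =498
r60=111100 pc4: +16 =514
r61=111101 pc5: +32 =546
r62=111110 pc5: +32 =578
r63=111111 pc6: +64 =642
r64=1000000 pc1: +2 =644
r65=1000001 pc2: +4 =648
r66=1000010 pc2: +4 =652
r67=1000011 pc3: +8 =660
r68=1000100 pc2: +4 =664
r69=1000101 pc3: +8 =672
r70=1000110 pc3: +8 =680
r71=1000111 pc4: +16 =696
r72=1001000 pc2: +4 =700
r73=1001001 pc3: +8 =708
r74=1001010 pc3: +8 =716
r75=1001011 pc4: +16 =732
r76=1001100 pc3: +8 =740
r77=1001101 pc4: +16 =756
r78=1001110 pc4: +16 =772
r79=1001111 pc5: +32 =804
r80=1010000 pc2: +4 =808
r81=1010001 pc3: +8 =816
r82=1010010 pc3: +8 =824
r83=1010011 pc4: +16 =840
r84=1010100 pc3: +8 =848
r85=1010101 pc4: +16 =864
r86=1010110 pc4: +16 =880
r87=1010111 pc5: +32 =912
r88=1011000 pc3: +8 =920
r89=1011001 pc4: +16 =936
r90=1011010 pc4: +16 =952
r91=1011011 pc5: +32 =984
r92=1011100 pc4: +16 =1000
r93=1011101 pc5: +32 =1032
r94=1011110 pc5: +32 =1064
r95=1011111 pc6: +64 =1128

Answer: 1128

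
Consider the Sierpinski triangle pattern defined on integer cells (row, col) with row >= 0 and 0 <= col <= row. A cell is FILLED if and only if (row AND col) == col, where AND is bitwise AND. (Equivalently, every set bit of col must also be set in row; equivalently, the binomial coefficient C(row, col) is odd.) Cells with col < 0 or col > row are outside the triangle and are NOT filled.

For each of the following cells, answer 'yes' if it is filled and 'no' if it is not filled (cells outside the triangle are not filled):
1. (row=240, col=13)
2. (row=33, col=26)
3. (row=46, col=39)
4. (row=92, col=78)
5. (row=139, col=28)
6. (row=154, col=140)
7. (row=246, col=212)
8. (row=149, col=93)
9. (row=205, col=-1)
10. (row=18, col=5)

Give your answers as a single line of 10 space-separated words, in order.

(240,13): row=0b11110000, col=0b1101, row AND col = 0b0 = 0; 0 != 13 -> empty
(33,26): row=0b100001, col=0b11010, row AND col = 0b0 = 0; 0 != 26 -> empty
(46,39): row=0b101110, col=0b100111, row AND col = 0b100110 = 38; 38 != 39 -> empty
(92,78): row=0b1011100, col=0b1001110, row AND col = 0b1001100 = 76; 76 != 78 -> empty
(139,28): row=0b10001011, col=0b11100, row AND col = 0b1000 = 8; 8 != 28 -> empty
(154,140): row=0b10011010, col=0b10001100, row AND col = 0b10001000 = 136; 136 != 140 -> empty
(246,212): row=0b11110110, col=0b11010100, row AND col = 0b11010100 = 212; 212 == 212 -> filled
(149,93): row=0b10010101, col=0b1011101, row AND col = 0b10101 = 21; 21 != 93 -> empty
(205,-1): col outside [0, 205] -> not filled
(18,5): row=0b10010, col=0b101, row AND col = 0b0 = 0; 0 != 5 -> empty

Answer: no no no no no no yes no no no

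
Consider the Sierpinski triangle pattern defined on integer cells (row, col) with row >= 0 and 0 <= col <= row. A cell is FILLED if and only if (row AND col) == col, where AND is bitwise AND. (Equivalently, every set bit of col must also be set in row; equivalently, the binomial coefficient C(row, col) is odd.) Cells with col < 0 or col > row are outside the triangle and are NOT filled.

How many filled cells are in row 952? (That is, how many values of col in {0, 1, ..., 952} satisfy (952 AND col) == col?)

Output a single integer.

952 in binary = 1110111000
popcount(952) = number of 1-bits in 1110111000 = 6
A col c satisfies (952 AND c) == c iff every set bit of c is also set in 952; each of the 6 set bits of 952 can independently be on or off in c.
count = 2^6 = 64

Answer: 64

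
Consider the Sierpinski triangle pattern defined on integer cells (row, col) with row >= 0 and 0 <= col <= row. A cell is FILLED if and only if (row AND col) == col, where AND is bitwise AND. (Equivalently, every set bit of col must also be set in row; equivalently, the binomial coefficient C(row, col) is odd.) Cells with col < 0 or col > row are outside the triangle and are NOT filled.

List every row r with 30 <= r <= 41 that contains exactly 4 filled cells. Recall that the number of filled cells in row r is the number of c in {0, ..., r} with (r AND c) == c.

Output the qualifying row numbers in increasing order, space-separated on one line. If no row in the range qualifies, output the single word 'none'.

Row r has 2^popcount(r) filled cells, so we need popcount(r) = log2(4) = 2.
Scan r = 30..41 and keep those with exactly 2 one-bits:
r=30=11110 popcount=4 -> skip
r=31=11111 popcount=5 -> skip
r=32=100000 popcount=1 -> skip
r=33=100001 popcount=2 -> KEEP
r=34=100010 popcount=2 -> KEEP
r=35=100011 popcount=3 -> skip
r=36=100100 popcount=2 -> KEEP
r=37=100101 popcount=3 -> skip
r=38=100110 popcount=3 -> skip
r=39=100111 popcount=4 -> skip
r=40=101000 popcount=2 -> KEEP
r=41=101001 popcount=3 -> skip
Kept rows: 33 34 36 40

Answer: 33 34 36 40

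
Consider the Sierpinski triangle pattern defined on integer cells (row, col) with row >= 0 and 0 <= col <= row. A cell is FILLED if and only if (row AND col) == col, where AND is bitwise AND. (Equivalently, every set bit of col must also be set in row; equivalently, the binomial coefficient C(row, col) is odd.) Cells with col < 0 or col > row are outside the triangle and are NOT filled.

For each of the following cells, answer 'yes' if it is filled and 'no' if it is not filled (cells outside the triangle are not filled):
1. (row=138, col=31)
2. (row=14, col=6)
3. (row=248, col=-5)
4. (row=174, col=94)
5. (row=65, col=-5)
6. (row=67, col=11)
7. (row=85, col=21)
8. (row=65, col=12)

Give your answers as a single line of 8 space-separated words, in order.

Answer: no yes no no no no yes no

Derivation:
(138,31): row=0b10001010, col=0b11111, row AND col = 0b1010 = 10; 10 != 31 -> empty
(14,6): row=0b1110, col=0b110, row AND col = 0b110 = 6; 6 == 6 -> filled
(248,-5): col outside [0, 248] -> not filled
(174,94): row=0b10101110, col=0b1011110, row AND col = 0b1110 = 14; 14 != 94 -> empty
(65,-5): col outside [0, 65] -> not filled
(67,11): row=0b1000011, col=0b1011, row AND col = 0b11 = 3; 3 != 11 -> empty
(85,21): row=0b1010101, col=0b10101, row AND col = 0b10101 = 21; 21 == 21 -> filled
(65,12): row=0b1000001, col=0b1100, row AND col = 0b0 = 0; 0 != 12 -> empty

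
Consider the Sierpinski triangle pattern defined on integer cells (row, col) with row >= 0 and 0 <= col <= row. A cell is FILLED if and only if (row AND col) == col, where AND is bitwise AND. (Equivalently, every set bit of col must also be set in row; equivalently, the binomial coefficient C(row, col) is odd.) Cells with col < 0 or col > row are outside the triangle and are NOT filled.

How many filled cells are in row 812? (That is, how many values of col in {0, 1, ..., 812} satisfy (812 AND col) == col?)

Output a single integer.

812 in binary = 1100101100
popcount(812) = number of 1-bits in 1100101100 = 5
A col c satisfies (812 AND c) == c iff every set bit of c is also set in 812; each of the 5 set bits of 812 can independently be on or off in c.
count = 2^5 = 32

Answer: 32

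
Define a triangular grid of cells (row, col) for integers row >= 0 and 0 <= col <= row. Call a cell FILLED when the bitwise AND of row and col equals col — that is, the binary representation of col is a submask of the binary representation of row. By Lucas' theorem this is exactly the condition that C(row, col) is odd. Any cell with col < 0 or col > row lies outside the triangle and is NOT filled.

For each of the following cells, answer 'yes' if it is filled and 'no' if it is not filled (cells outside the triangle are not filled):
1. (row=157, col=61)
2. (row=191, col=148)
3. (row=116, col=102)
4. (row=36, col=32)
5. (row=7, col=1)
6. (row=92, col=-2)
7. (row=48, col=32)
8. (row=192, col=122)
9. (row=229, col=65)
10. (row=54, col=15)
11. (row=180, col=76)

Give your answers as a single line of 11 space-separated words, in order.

(157,61): row=0b10011101, col=0b111101, row AND col = 0b11101 = 29; 29 != 61 -> empty
(191,148): row=0b10111111, col=0b10010100, row AND col = 0b10010100 = 148; 148 == 148 -> filled
(116,102): row=0b1110100, col=0b1100110, row AND col = 0b1100100 = 100; 100 != 102 -> empty
(36,32): row=0b100100, col=0b100000, row AND col = 0b100000 = 32; 32 == 32 -> filled
(7,1): row=0b111, col=0b1, row AND col = 0b1 = 1; 1 == 1 -> filled
(92,-2): col outside [0, 92] -> not filled
(48,32): row=0b110000, col=0b100000, row AND col = 0b100000 = 32; 32 == 32 -> filled
(192,122): row=0b11000000, col=0b1111010, row AND col = 0b1000000 = 64; 64 != 122 -> empty
(229,65): row=0b11100101, col=0b1000001, row AND col = 0b1000001 = 65; 65 == 65 -> filled
(54,15): row=0b110110, col=0b1111, row AND col = 0b110 = 6; 6 != 15 -> empty
(180,76): row=0b10110100, col=0b1001100, row AND col = 0b100 = 4; 4 != 76 -> empty

Answer: no yes no yes yes no yes no yes no no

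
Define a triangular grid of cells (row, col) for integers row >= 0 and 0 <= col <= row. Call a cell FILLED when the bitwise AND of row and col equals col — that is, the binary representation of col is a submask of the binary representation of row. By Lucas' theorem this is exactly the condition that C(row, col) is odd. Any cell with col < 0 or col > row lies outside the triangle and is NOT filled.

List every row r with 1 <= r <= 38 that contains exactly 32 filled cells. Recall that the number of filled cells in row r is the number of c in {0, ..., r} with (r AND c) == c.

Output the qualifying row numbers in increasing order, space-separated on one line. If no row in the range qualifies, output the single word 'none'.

Answer: 31

Derivation:
Row r has 2^popcount(r) filled cells, so we need popcount(r) = log2(32) = 5.
Scan r = 1..38 and keep those with exactly 5 one-bits:
r=1=1 popcount=1 -> skip
r=2=10 popcount=1 -> skip
r=3=11 popcount=2 -> skip
r=4=100 popcount=1 -> skip
r=5=101 popcount=2 -> skip
r=6=110 popcount=2 -> skip
r=7=111 popcount=3 -> skip
r=8=1000 popcount=1 -> skip
r=9=1001 popcount=2 -> skip
r=10=1010 popcount=2 -> skip
r=11=1011 popcount=3 -> skip
r=12=1100 popcount=2 -> skip
r=13=1101 popcount=3 -> skip
r=14=1110 popcount=3 -> skip
r=15=1111 popcount=4 -> skip
r=16=10000 popcount=1 -> skip
r=17=10001 popcount=2 -> skip
r=18=10010 popcount=2 -> skip
r=19=10011 popcount=3 -> skip
r=20=10100 popcount=2 -> skip
r=21=10101 popcount=3 -> skip
r=22=10110 popcount=3 -> skip
r=23=10111 popcount=4 -> skip
r=24=11000 popcount=2 -> skip
r=25=11001 popcount=3 -> skip
r=26=11010 popcount=3 -> skip
r=27=11011 popcount=4 -> skip
r=28=11100 popcount=3 -> skip
r=29=11101 popcount=4 -> skip
r=30=11110 popcount=4 -> skip
r=31=11111 popcount=5 -> KEEP
r=32=100000 popcount=1 -> skip
r=33=100001 popcount=2 -> skip
r=34=100010 popcount=2 -> skip
r=35=100011 popcount=3 -> skip
r=36=100100 popcount=2 -> skip
r=37=100101 popcount=3 -> skip
r=38=100110 popcount=3 -> skip
Kept rows: 31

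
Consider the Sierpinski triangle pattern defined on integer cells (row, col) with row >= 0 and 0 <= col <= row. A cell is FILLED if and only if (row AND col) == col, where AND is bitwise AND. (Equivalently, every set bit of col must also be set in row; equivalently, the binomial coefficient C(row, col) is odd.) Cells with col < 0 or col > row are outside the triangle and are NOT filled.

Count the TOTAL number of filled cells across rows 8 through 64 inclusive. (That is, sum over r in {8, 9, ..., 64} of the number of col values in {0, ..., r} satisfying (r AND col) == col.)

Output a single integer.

Answer: 704

Derivation:
r8=1000 pc1: +2 =2
r9=1001 pc2: +4 =6
r10=1010 pc2: +4 =10
r11=1011 pc3: +8 =18
r12=1100 pc2: +4 =22
r13=1101 pc3: +8 =30
r14=1110 pc3: +8 =38
r15=1111 pc4: +16 =54
r16=10000 pc1: +2 =56
r17=10001 pc2: +4 =60
r18=10010 pc2: +4 =64
r19=10011 pc3: +8 =72
r20=10100 pc2: +4 =76
r21=10101 pc3: +8 =84
r22=10110 pc3: +8 =92
r23=10111 pc4: +16 =108
r24=11000 pc2: +4 =112
r25=11001 pc3: +8 =120
r26=11010 pc3: +8 =128
r27=11011 pc4: +16 =144
r28=11100 pc3: +8 =152
r29=11101 pc4: +16 =168
r30=11110 pc4: +16 =184
r31=11111 pc5: +32 =216
r32=100000 pc1: +2 =218
r33=100001 pc2: +4 =222
r34=100010 pc2: +4 =226
r35=100011 pc3: +8 =234
r36=100100 pc2: +4 =238
r37=100101 pc3: +8 =246
r38=100110 pc3: +8 =254
r39=100111 pc4: +16 =270
r40=101000 pc2: +4 =274
r41=101001 pc3: +8 =282
r42=101010 pc3: +8 =290
r43=101011 pc4: +16 =306
r44=101100 pc3: +8 =314
r45=101101 pc4: +16 =330
r46=101110 pc4: +16 =346
r47=101111 pc5: +32 =378
r48=110000 pc2: +4 =382
r49=110001 pc3: +8 =390
r50=110010 pc3: +8 =398
r51=110011 pc4: +16 =414
r52=110100 pc3: +8 =422
r53=110101 pc4: +16 =438
r54=110110 pc4: +16 =454
r55=110111 pc5: +32 =486
r56=111000 pc3: +8 =494
r57=111001 pc4: +16 =510
r58=111010 pc4: +16 =526
r59=111011 pc5: +32 =558
r60=111100 pc4: +16 =574
r61=111101 pc5: +32 =606
r62=111110 pc5: +32 =638
r63=111111 pc6: +64 =702
r64=1000000 pc1: +2 =704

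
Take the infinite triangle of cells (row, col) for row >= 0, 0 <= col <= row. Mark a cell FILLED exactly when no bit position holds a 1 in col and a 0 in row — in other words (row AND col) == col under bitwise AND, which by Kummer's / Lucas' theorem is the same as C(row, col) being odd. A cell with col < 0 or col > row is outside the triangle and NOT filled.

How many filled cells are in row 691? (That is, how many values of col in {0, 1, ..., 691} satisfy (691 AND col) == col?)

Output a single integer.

691 in binary = 1010110011
popcount(691) = number of 1-bits in 1010110011 = 6
A col c satisfies (691 AND c) == c iff every set bit of c is also set in 691; each of the 6 set bits of 691 can independently be on or off in c.
count = 2^6 = 64

Answer: 64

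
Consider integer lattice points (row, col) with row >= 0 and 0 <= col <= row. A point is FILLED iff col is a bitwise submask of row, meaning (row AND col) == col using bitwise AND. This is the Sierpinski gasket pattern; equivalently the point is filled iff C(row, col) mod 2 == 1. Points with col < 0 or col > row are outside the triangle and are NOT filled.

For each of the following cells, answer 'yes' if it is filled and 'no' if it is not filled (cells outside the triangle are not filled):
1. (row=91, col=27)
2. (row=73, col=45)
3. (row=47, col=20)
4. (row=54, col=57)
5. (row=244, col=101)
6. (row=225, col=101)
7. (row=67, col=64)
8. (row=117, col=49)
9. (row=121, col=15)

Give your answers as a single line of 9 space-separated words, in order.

(91,27): row=0b1011011, col=0b11011, row AND col = 0b11011 = 27; 27 == 27 -> filled
(73,45): row=0b1001001, col=0b101101, row AND col = 0b1001 = 9; 9 != 45 -> empty
(47,20): row=0b101111, col=0b10100, row AND col = 0b100 = 4; 4 != 20 -> empty
(54,57): col outside [0, 54] -> not filled
(244,101): row=0b11110100, col=0b1100101, row AND col = 0b1100100 = 100; 100 != 101 -> empty
(225,101): row=0b11100001, col=0b1100101, row AND col = 0b1100001 = 97; 97 != 101 -> empty
(67,64): row=0b1000011, col=0b1000000, row AND col = 0b1000000 = 64; 64 == 64 -> filled
(117,49): row=0b1110101, col=0b110001, row AND col = 0b110001 = 49; 49 == 49 -> filled
(121,15): row=0b1111001, col=0b1111, row AND col = 0b1001 = 9; 9 != 15 -> empty

Answer: yes no no no no no yes yes no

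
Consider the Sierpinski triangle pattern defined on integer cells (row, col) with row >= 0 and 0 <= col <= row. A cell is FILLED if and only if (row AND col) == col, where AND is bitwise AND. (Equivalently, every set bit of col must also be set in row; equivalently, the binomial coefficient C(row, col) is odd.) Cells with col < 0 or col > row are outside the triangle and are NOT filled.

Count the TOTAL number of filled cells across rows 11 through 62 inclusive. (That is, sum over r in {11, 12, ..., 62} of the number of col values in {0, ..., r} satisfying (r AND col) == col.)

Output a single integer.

Answer: 628

Derivation:
r11=1011 pc3: +8 =8
r12=1100 pc2: +4 =12
r13=1101 pc3: +8 =20
r14=1110 pc3: +8 =28
r15=1111 pc4: +16 =44
r16=10000 pc1: +2 =46
r17=10001 pc2: +4 =50
r18=10010 pc2: +4 =54
r19=10011 pc3: +8 =62
r20=10100 pc2: +4 =66
r21=10101 pc3: +8 =74
r22=10110 pc3: +8 =82
r23=10111 pc4: +16 =98
r24=11000 pc2: +4 =102
r25=11001 pc3: +8 =110
r26=11010 pc3: +8 =118
r27=11011 pc4: +16 =134
r28=11100 pc3: +8 =142
r29=11101 pc4: +16 =158
r30=11110 pc4: +16 =174
r31=11111 pc5: +32 =206
r32=100000 pc1: +2 =208
r33=100001 pc2: +4 =212
r34=100010 pc2: +4 =216
r35=100011 pc3: +8 =224
r36=100100 pc2: +4 =228
r37=100101 pc3: +8 =236
r38=100110 pc3: +8 =244
r39=100111 pc4: +16 =260
r40=101000 pc2: +4 =264
r41=101001 pc3: +8 =272
r42=101010 pc3: +8 =280
r43=101011 pc4: +16 =296
r44=101100 pc3: +8 =304
r45=101101 pc4: +16 =320
r46=101110 pc4: +16 =336
r47=101111 pc5: +32 =368
r48=110000 pc2: +4 =372
r49=110001 pc3: +8 =380
r50=110010 pc3: +8 =388
r51=110011 pc4: +16 =404
r52=110100 pc3: +8 =412
r53=110101 pc4: +16 =428
r54=110110 pc4: +16 =444
r55=110111 pc5: +32 =476
r56=111000 pc3: +8 =484
r57=111001 pc4: +16 =500
r58=111010 pc4: +16 =516
r59=111011 pc5: +32 =548
r60=111100 pc4: +16 =564
r61=111101 pc5: +32 =596
r62=111110 pc5: +32 =628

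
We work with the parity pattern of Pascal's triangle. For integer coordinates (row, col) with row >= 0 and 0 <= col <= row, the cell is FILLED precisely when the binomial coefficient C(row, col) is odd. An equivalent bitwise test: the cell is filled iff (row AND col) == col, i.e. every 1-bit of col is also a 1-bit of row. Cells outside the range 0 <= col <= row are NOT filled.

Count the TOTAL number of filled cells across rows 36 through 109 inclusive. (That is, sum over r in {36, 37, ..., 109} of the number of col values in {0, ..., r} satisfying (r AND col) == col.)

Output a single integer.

Answer: 1182

Derivation:
r36=100100 pc2: +4 =4
r37=100101 pc3: +8 =12
r38=100110 pc3: +8 =20
r39=100111 pc4: +16 =36
r40=101000 pc2: +4 =40
r41=101001 pc3: +8 =48
r42=101010 pc3: +8 =56
r43=101011 pc4: +16 =72
r44=101100 pc3: +8 =80
r45=101101 pc4: +16 =96
r46=101110 pc4: +16 =112
r47=101111 pc5: +32 =144
r48=110000 pc2: +4 =148
r49=110001 pc3: +8 =156
r50=110010 pc3: +8 =164
r51=110011 pc4: +16 =180
r52=110100 pc3: +8 =188
r53=110101 pc4: +16 =204
r54=110110 pc4: +16 =220
r55=110111 pc5: +32 =252
r56=111000 pc3: +8 =260
r57=111001 pc4: +16 =276
r58=111010 pc4: +16 =292
r59=111011 pc5: +32 =324
r60=111100 pc4: +16 =340
r61=111101 pc5: +32 =372
r62=111110 pc5: +32 =404
r63=111111 pc6: +64 =468
r64=1000000 pc1: +2 =470
r65=1000001 pc2: +4 =474
r66=1000010 pc2: +4 =478
r67=1000011 pc3: +8 =486
r68=1000100 pc2: +4 =490
r69=1000101 pc3: +8 =498
r70=1000110 pc3: +8 =506
r71=1000111 pc4: +16 =522
r72=1001000 pc2: +4 =526
r73=1001001 pc3: +8 =534
r74=1001010 pc3: +8 =542
r75=1001011 pc4: +16 =558
r76=1001100 pc3: +8 =566
r77=1001101 pc4: +16 =582
r78=1001110 pc4: +16 =598
r79=1001111 pc5: +32 =630
r80=1010000 pc2: +4 =634
r81=1010001 pc3: +8 =642
r82=1010010 pc3: +8 =650
r83=1010011 pc4: +16 =666
r84=1010100 pc3: +8 =674
r85=1010101 pc4: +16 =690
r86=1010110 pc4: +16 =706
r87=1010111 pc5: +32 =738
r88=1011000 pc3: +8 =746
r89=1011001 pc4: +16 =762
r90=1011010 pc4: +16 =778
r91=1011011 pc5: +32 =810
r92=1011100 pc4: +16 =826
r93=1011101 pc5: +32 =858
r94=1011110 pc5: +32 =890
r95=1011111 pc6: +64 =954
r96=1100000 pc2: +4 =958
r97=1100001 pc3: +8 =966
r98=1100010 pc3: +8 =974
r99=1100011 pc4: +16 =990
r100=1100100 pc3: +8 =998
r101=1100101 pc4: +16 =1014
r102=1100110 pc4: +16 =1030
r103=1100111 pc5: +32 =1062
r104=1101000 pc3: +8 =1070
r105=1101001 pc4: +16 =1086
r106=1101010 pc4: +16 =1102
r107=1101011 pc5: +32 =1134
r108=1101100 pc4: +16 =1150
r109=1101101 pc5: +32 =1182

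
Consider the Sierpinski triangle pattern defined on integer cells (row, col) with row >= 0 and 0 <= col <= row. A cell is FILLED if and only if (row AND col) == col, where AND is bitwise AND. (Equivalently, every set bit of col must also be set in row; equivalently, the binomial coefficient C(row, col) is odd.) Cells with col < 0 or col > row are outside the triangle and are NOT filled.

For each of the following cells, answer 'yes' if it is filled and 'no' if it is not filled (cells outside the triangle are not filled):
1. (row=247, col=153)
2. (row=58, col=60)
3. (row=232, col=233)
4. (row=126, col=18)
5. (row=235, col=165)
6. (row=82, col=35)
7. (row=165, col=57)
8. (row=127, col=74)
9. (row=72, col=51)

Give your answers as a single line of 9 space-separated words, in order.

(247,153): row=0b11110111, col=0b10011001, row AND col = 0b10010001 = 145; 145 != 153 -> empty
(58,60): col outside [0, 58] -> not filled
(232,233): col outside [0, 232] -> not filled
(126,18): row=0b1111110, col=0b10010, row AND col = 0b10010 = 18; 18 == 18 -> filled
(235,165): row=0b11101011, col=0b10100101, row AND col = 0b10100001 = 161; 161 != 165 -> empty
(82,35): row=0b1010010, col=0b100011, row AND col = 0b10 = 2; 2 != 35 -> empty
(165,57): row=0b10100101, col=0b111001, row AND col = 0b100001 = 33; 33 != 57 -> empty
(127,74): row=0b1111111, col=0b1001010, row AND col = 0b1001010 = 74; 74 == 74 -> filled
(72,51): row=0b1001000, col=0b110011, row AND col = 0b0 = 0; 0 != 51 -> empty

Answer: no no no yes no no no yes no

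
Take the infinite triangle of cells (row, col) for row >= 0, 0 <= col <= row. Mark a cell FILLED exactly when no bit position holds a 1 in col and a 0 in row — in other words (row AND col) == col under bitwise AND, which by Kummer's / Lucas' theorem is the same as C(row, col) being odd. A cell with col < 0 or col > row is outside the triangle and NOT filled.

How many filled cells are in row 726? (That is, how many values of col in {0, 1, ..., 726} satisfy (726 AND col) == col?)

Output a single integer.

726 in binary = 1011010110
popcount(726) = number of 1-bits in 1011010110 = 6
A col c satisfies (726 AND c) == c iff every set bit of c is also set in 726; each of the 6 set bits of 726 can independently be on or off in c.
count = 2^6 = 64

Answer: 64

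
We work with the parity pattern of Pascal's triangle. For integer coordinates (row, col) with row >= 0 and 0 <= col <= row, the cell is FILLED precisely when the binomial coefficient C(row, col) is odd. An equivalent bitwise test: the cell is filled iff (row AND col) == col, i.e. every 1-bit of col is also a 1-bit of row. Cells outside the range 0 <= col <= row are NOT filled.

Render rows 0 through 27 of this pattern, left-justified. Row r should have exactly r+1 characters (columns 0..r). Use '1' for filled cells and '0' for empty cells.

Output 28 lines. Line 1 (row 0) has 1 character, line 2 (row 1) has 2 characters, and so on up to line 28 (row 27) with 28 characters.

Answer: 1
11
101
1111
10001
110011
1010101
11111111
100000001
1100000011
10100000101
111100001111
1000100010001
11001100110011
101010101010101
1111111111111111
10000000000000001
110000000000000011
1010000000000000101
11110000000000001111
100010000000000010001
1100110000000000110011
10101010000000001010101
111111110000000011111111
1000000010000000100000001
11000000110000001100000011
101000001010000010100000101
1111000011110000111100001111

Derivation:
r0=0: 1
r1=1: 11
r2=10: 101
r3=11: 1111
r4=100: 10001
r5=101: 110011
r6=110: 1010101
r7=111: 11111111
r8=1000: 100000001
r9=1001: 1100000011
r10=1010: 10100000101
r11=1011: 111100001111
r12=1100: 1000100010001
r13=1101: 11001100110011
r14=1110: 101010101010101
r15=1111: 1111111111111111
r16=10000: 10000000000000001
r17=10001: 110000000000000011
r18=10010: 1010000000000000101
r19=10011: 11110000000000001111
r20=10100: 100010000000000010001
r21=10101: 1100110000000000110011
r22=10110: 10101010000000001010101
r23=10111: 111111110000000011111111
r24=11000: 1000000010000000100000001
r25=11001: 11000000110000001100000011
r26=11010: 101000001010000010100000101
r27=11011: 1111000011110000111100001111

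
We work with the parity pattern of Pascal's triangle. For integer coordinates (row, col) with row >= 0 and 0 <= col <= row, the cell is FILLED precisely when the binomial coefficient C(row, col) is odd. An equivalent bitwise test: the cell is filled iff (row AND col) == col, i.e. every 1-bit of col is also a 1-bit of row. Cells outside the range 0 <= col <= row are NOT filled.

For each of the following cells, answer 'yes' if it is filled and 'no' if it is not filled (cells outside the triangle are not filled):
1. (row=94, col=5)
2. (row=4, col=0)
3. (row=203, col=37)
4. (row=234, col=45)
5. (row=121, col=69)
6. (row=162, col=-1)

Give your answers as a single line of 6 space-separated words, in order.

Answer: no yes no no no no

Derivation:
(94,5): row=0b1011110, col=0b101, row AND col = 0b100 = 4; 4 != 5 -> empty
(4,0): row=0b100, col=0b0, row AND col = 0b0 = 0; 0 == 0 -> filled
(203,37): row=0b11001011, col=0b100101, row AND col = 0b1 = 1; 1 != 37 -> empty
(234,45): row=0b11101010, col=0b101101, row AND col = 0b101000 = 40; 40 != 45 -> empty
(121,69): row=0b1111001, col=0b1000101, row AND col = 0b1000001 = 65; 65 != 69 -> empty
(162,-1): col outside [0, 162] -> not filled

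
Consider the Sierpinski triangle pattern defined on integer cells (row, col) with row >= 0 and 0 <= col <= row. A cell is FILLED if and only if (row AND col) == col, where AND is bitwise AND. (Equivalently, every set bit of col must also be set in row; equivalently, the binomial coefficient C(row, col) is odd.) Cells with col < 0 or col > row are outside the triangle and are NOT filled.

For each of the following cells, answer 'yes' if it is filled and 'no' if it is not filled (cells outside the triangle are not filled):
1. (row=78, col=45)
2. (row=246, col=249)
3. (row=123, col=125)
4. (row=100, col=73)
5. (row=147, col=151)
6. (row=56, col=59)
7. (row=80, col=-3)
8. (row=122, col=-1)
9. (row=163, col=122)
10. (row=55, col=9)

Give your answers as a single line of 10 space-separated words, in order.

(78,45): row=0b1001110, col=0b101101, row AND col = 0b1100 = 12; 12 != 45 -> empty
(246,249): col outside [0, 246] -> not filled
(123,125): col outside [0, 123] -> not filled
(100,73): row=0b1100100, col=0b1001001, row AND col = 0b1000000 = 64; 64 != 73 -> empty
(147,151): col outside [0, 147] -> not filled
(56,59): col outside [0, 56] -> not filled
(80,-3): col outside [0, 80] -> not filled
(122,-1): col outside [0, 122] -> not filled
(163,122): row=0b10100011, col=0b1111010, row AND col = 0b100010 = 34; 34 != 122 -> empty
(55,9): row=0b110111, col=0b1001, row AND col = 0b1 = 1; 1 != 9 -> empty

Answer: no no no no no no no no no no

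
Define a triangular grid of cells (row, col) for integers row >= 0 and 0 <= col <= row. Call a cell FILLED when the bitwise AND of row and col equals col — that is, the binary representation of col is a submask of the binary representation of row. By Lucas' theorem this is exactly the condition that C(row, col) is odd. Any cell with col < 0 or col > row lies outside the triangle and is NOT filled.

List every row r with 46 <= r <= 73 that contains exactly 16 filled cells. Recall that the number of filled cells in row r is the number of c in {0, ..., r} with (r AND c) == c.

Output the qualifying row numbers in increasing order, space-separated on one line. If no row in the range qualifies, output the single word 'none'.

Answer: 46 51 53 54 57 58 60 71

Derivation:
Row r has 2^popcount(r) filled cells, so we need popcount(r) = log2(16) = 4.
Scan r = 46..73 and keep those with exactly 4 one-bits:
r=46=101110 popcount=4 -> KEEP
r=47=101111 popcount=5 -> skip
r=48=110000 popcount=2 -> skip
r=49=110001 popcount=3 -> skip
r=50=110010 popcount=3 -> skip
r=51=110011 popcount=4 -> KEEP
r=52=110100 popcount=3 -> skip
r=53=110101 popcount=4 -> KEEP
r=54=110110 popcount=4 -> KEEP
r=55=110111 popcount=5 -> skip
r=56=111000 popcount=3 -> skip
r=57=111001 popcount=4 -> KEEP
r=58=111010 popcount=4 -> KEEP
r=59=111011 popcount=5 -> skip
r=60=111100 popcount=4 -> KEEP
r=61=111101 popcount=5 -> skip
r=62=111110 popcount=5 -> skip
r=63=111111 popcount=6 -> skip
r=64=1000000 popcount=1 -> skip
r=65=1000001 popcount=2 -> skip
r=66=1000010 popcount=2 -> skip
r=67=1000011 popcount=3 -> skip
r=68=1000100 popcount=2 -> skip
r=69=1000101 popcount=3 -> skip
r=70=1000110 popcount=3 -> skip
r=71=1000111 popcount=4 -> KEEP
r=72=1001000 popcount=2 -> skip
r=73=1001001 popcount=3 -> skip
Kept rows: 46 51 53 54 57 58 60 71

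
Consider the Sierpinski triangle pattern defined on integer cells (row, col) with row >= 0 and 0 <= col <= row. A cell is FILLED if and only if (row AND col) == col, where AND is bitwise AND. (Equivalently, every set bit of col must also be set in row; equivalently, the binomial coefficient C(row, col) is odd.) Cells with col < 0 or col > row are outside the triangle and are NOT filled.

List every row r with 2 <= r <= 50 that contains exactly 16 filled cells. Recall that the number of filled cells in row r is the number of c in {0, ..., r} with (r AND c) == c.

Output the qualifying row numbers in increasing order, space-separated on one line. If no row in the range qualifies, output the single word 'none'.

Answer: 15 23 27 29 30 39 43 45 46

Derivation:
Row r has 2^popcount(r) filled cells, so we need popcount(r) = log2(16) = 4.
Scan r = 2..50 and keep those with exactly 4 one-bits:
r=2=10 popcount=1 -> skip
r=3=11 popcount=2 -> skip
r=4=100 popcount=1 -> skip
r=5=101 popcount=2 -> skip
r=6=110 popcount=2 -> skip
r=7=111 popcount=3 -> skip
r=8=1000 popcount=1 -> skip
r=9=1001 popcount=2 -> skip
r=10=1010 popcount=2 -> skip
r=11=1011 popcount=3 -> skip
r=12=1100 popcount=2 -> skip
r=13=1101 popcount=3 -> skip
r=14=1110 popcount=3 -> skip
r=15=1111 popcount=4 -> KEEP
r=16=10000 popcount=1 -> skip
r=17=10001 popcount=2 -> skip
r=18=10010 popcount=2 -> skip
r=19=10011 popcount=3 -> skip
r=20=10100 popcount=2 -> skip
r=21=10101 popcount=3 -> skip
r=22=10110 popcount=3 -> skip
r=23=10111 popcount=4 -> KEEP
r=24=11000 popcount=2 -> skip
r=25=11001 popcount=3 -> skip
r=26=11010 popcount=3 -> skip
r=27=11011 popcount=4 -> KEEP
r=28=11100 popcount=3 -> skip
r=29=11101 popcount=4 -> KEEP
r=30=11110 popcount=4 -> KEEP
r=31=11111 popcount=5 -> skip
r=32=100000 popcount=1 -> skip
r=33=100001 popcount=2 -> skip
r=34=100010 popcount=2 -> skip
r=35=100011 popcount=3 -> skip
r=36=100100 popcount=2 -> skip
r=37=100101 popcount=3 -> skip
r=38=100110 popcount=3 -> skip
r=39=100111 popcount=4 -> KEEP
r=40=101000 popcount=2 -> skip
r=41=101001 popcount=3 -> skip
r=42=101010 popcount=3 -> skip
r=43=101011 popcount=4 -> KEEP
r=44=101100 popcount=3 -> skip
r=45=101101 popcount=4 -> KEEP
r=46=101110 popcount=4 -> KEEP
r=47=101111 popcount=5 -> skip
r=48=110000 popcount=2 -> skip
r=49=110001 popcount=3 -> skip
r=50=110010 popcount=3 -> skip
Kept rows: 15 23 27 29 30 39 43 45 46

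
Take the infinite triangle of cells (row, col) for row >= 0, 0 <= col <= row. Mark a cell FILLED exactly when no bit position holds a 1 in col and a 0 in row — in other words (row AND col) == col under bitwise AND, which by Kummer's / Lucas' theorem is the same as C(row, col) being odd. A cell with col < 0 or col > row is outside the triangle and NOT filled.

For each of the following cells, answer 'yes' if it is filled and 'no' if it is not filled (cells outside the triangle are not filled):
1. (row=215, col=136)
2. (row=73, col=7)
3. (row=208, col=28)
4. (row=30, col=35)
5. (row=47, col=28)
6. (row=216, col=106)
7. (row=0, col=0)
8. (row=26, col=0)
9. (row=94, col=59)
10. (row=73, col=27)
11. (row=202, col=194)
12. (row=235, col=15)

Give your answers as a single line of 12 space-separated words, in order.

Answer: no no no no no no yes yes no no yes no

Derivation:
(215,136): row=0b11010111, col=0b10001000, row AND col = 0b10000000 = 128; 128 != 136 -> empty
(73,7): row=0b1001001, col=0b111, row AND col = 0b1 = 1; 1 != 7 -> empty
(208,28): row=0b11010000, col=0b11100, row AND col = 0b10000 = 16; 16 != 28 -> empty
(30,35): col outside [0, 30] -> not filled
(47,28): row=0b101111, col=0b11100, row AND col = 0b1100 = 12; 12 != 28 -> empty
(216,106): row=0b11011000, col=0b1101010, row AND col = 0b1001000 = 72; 72 != 106 -> empty
(0,0): row=0b0, col=0b0, row AND col = 0b0 = 0; 0 == 0 -> filled
(26,0): row=0b11010, col=0b0, row AND col = 0b0 = 0; 0 == 0 -> filled
(94,59): row=0b1011110, col=0b111011, row AND col = 0b11010 = 26; 26 != 59 -> empty
(73,27): row=0b1001001, col=0b11011, row AND col = 0b1001 = 9; 9 != 27 -> empty
(202,194): row=0b11001010, col=0b11000010, row AND col = 0b11000010 = 194; 194 == 194 -> filled
(235,15): row=0b11101011, col=0b1111, row AND col = 0b1011 = 11; 11 != 15 -> empty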